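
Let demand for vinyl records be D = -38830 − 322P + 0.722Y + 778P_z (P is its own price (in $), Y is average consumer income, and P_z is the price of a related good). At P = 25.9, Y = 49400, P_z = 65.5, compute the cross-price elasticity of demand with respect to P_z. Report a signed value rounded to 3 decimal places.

1.292

At the given values, D = -38830 − 322(25.9) + 0.722(49400) + 778(65.5) = 39456.
∂D/∂P_z = 778.
E = (778) × (65.5/39456) = 1.29153…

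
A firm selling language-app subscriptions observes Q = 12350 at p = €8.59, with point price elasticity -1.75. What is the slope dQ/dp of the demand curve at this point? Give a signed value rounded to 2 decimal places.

Ed = (dQ/dp)·(p/Q) ⇒ dQ/dp = Ed·Q/p = (-1.75)·12350/8.59 = -2516.0069…

-2516.01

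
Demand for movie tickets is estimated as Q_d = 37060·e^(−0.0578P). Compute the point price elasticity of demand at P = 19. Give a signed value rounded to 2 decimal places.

dQ_d/dP = −0.0578·Q_d = -714.317. At P = 19, Q_d = 12358.4.
Ed = (dQ_d/dP)·(P/Q_d) = (-714.317) × (19/12358.4) = -1.0982

-1.10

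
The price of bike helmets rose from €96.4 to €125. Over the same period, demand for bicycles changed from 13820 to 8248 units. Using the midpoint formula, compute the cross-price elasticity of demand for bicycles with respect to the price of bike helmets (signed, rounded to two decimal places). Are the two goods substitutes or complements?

%ΔQ_{bicycles} = (8248 − 13820)/avg = -5572/11034 = -0.504984…
%ΔP_{bike helmets} = (125 − 96.4)/avg = 28.6/110.7 = 0.258355…
E_cross = (-5572/11034) / (28.6/110.7) = -1.9546…
E_cross < 0 ⇒ the goods are complements.

-1.95; complements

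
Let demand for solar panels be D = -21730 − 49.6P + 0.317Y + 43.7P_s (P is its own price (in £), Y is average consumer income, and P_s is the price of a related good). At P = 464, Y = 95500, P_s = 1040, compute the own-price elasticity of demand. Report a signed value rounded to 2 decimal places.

At the given values, D = -21730 − 49.6(464) + 0.317(95500) + 43.7(1040) = 30977.1.
∂D/∂P = −49.6.
E = (-49.6) × (464/30977.1) = -0.7429…

-0.74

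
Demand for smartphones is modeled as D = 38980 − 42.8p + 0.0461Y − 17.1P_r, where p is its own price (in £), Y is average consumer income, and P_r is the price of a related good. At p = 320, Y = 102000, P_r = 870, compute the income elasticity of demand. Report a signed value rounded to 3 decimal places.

At the given values, D = 38980 − 42.8(320) + 0.0461(102000) − 17.1(870) = 15109.2.
∂D/∂Y = 0.0461.
E = (0.0461) × (102000/15109.2) = 0.31121…

0.311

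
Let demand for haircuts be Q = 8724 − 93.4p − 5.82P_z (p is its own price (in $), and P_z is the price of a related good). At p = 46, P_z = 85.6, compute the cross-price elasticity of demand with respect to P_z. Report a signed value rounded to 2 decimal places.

-0.13

At the given values, Q = 8724 − 93.4(46) − 5.82(85.6) = 3929.408.
∂Q/∂P_z = -5.82.
E = (-5.82) × (85.6/3929.408) = -0.1267…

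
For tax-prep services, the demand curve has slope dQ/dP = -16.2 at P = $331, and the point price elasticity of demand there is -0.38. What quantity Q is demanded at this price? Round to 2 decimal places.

Ed = (dQ/dP)·(P/Q) ⇒ Q = (dQ/dP)·P/Ed = (-16.2)·331/(-0.38) = 14111.0526…

14111.05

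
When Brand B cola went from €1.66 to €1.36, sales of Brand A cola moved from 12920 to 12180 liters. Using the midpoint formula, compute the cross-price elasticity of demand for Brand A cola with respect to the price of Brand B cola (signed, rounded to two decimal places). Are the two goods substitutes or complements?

0.30; substitutes

%ΔQ_{Brand A cola} = (12180 − 12920)/avg = -740/12550 = -0.058964…
%ΔP_{Brand B cola} = (1.36 − 1.66)/avg = -0.3/1.51 = -0.198675…
E_cross = (-740/12550) / (-0.3/1.51) = 0.2967…
E_cross > 0 ⇒ the goods are substitutes.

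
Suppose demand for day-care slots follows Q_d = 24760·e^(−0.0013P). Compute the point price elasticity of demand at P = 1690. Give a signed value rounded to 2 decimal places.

-2.20

dQ_d/dP = −0.0013·Q_d = -3.57725. At P = 1690, Q_d = 2751.73.
Ed = (dQ_d/dP)·(P/Q_d) = (-3.57725) × (1690/2751.73) = -2.197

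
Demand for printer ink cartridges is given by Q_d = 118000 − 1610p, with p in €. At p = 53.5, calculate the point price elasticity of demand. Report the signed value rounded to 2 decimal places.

dQ_d/dp = −1610. At p = 53.5, Q_d = 118000 − 1610(53.5) = 31865.
Ed = (dQ_d/dp)·(p/Q_d) = −1610 × (53.5/31865) = -2.7031…

-2.70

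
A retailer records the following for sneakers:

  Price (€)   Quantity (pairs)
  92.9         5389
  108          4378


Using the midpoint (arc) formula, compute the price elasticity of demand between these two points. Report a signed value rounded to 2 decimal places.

%ΔQ = (4378 − 5389) / [(5389 + 4378)/2] = -1011/4883.5 = -0.207023…
%ΔP = (108 − 92.9) / [(92.9 + 108)/2] = 15.1/100.45 = 0.150323…
Arc Ed = %ΔQ / %ΔP = (-1011/4883.5) / (15.1/100.45) = -1.3771…

-1.38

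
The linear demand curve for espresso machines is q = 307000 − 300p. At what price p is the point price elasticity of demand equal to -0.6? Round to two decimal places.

Ed = −300p/(307000 − 300p). Set this equal to -0.6:
300p = 0.6·(307000 − 300p) ⇒ 300p(1 + 0.6) = 0.6·307000
p = 0.6·307000 / (300·1.6) = 383.75

383.75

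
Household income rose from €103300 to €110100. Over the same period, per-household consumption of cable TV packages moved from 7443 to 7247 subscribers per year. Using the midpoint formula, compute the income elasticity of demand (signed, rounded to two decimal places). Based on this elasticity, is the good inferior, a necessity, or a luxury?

-0.42; inferior

%ΔQ = (7247 − 7443)/[( 7443 + 7247)/2] = -196/7345 = -0.026684…
%ΔIncome = (110100 − 103300)/[( 103300 + 110100)/2] = 6800/106700 = 0.063730…
E_income = (-196/7345) / (6800/106700) = -0.4187…
E_income < 0 ⇒ inferior good.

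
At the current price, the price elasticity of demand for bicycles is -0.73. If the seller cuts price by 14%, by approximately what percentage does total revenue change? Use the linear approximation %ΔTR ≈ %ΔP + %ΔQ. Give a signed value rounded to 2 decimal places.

-3.78%

%ΔQ ≈ Ed × %ΔP = (-0.73) × (-14%) = +10.2200%
%ΔTR ≈ %ΔP + %ΔQ = (-14%) + (+10.2200%) = -3.7800%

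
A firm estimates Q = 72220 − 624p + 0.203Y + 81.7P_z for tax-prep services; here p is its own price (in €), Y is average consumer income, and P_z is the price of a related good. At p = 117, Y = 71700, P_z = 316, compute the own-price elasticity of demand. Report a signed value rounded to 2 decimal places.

-1.84

At the given values, Q = 72220 − 624(117) + 0.203(71700) + 81.7(316) = 39584.3.
∂Q/∂p = −624.
E = (-624) × (117/39584.3) = -1.8443…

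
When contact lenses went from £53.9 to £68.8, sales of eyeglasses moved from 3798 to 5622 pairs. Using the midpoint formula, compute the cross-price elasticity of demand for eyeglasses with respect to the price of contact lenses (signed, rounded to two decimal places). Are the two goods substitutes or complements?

%ΔQ_{eyeglasses} = (5622 − 3798)/avg = 1824/4710 = 0.387261…
%ΔP_{contact lenses} = (68.8 − 53.9)/avg = 14.9/61.35 = 0.242868…
E_cross = (1824/4710) / (14.9/61.35) = 1.5945…
E_cross > 0 ⇒ the goods are substitutes.

1.59; substitutes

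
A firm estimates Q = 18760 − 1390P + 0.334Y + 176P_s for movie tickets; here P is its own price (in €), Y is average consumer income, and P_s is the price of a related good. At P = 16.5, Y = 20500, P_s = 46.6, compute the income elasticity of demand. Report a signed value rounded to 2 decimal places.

0.63

At the given values, Q = 18760 − 1390(16.5) + 0.334(20500) + 176(46.6) = 10873.6.
∂Q/∂Y = 0.334.
E = (0.334) × (20500/10873.6) = 0.6296…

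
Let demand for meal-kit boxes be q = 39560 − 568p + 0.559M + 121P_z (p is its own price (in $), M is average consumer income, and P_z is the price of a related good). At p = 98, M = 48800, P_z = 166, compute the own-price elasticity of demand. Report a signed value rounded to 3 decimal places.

-1.781

At the given values, q = 39560 − 568(98) + 0.559(48800) + 121(166) = 31261.2.
∂q/∂p = −568.
E = (-568) × (98/31261.2) = -1.78060…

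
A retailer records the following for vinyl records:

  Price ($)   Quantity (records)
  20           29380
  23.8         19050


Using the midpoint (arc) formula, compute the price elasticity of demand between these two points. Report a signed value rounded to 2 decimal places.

-2.46

%ΔQ = (19050 − 29380) / [(29380 + 19050)/2] = -10330/24215 = -0.426595…
%ΔP = (23.8 − 20) / [(20 + 23.8)/2] = 3.8/21.9 = 0.173515…
Arc Ed = %ΔQ / %ΔP = (-10330/24215) / (3.8/21.9) = -2.4585…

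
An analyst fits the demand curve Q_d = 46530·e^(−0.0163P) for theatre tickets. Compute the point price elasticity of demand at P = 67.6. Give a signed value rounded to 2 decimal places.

-1.10

dQ_d/dP = −0.0163·Q_d = -251.988. At P = 67.6, Q_d = 15459.4.
Ed = (dQ_d/dP)·(P/Q_d) = (-251.988) × (67.6/15459.4) = -1.1018…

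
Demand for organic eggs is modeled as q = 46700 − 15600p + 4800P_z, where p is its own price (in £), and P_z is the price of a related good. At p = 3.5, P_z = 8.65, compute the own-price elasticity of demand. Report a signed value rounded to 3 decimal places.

-1.624

At the given values, q = 46700 − 15600(3.5) + 4800(8.65) = 33620.
∂q/∂p = −15600.
E = (-15600) × (3.5/33620) = -1.62403…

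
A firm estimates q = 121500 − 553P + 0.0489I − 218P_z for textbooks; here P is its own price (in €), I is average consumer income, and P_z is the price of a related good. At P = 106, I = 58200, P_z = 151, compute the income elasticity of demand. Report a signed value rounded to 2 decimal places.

0.09

At the given values, q = 121500 − 553(106) + 0.0489(58200) − 218(151) = 32809.98.
∂q/∂I = 0.0489.
E = (0.0489) × (58200/32809.98) = 0.0867…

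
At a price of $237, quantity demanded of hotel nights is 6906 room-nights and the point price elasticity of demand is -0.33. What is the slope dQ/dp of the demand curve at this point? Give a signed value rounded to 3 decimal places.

Ed = (dQ/dp)·(p/Q) ⇒ dQ/dp = Ed·Q/p = (-0.33)·6906/237 = -9.61594…

-9.616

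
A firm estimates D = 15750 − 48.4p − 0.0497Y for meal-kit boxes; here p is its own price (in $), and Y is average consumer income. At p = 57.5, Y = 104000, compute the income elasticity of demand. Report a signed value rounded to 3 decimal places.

At the given values, D = 15750 − 48.4(57.5) − 0.0497(104000) = 7798.2.
∂D/∂Y = -0.0497.
E = (-0.0497) × (104000/7798.2) = -0.66281…

-0.663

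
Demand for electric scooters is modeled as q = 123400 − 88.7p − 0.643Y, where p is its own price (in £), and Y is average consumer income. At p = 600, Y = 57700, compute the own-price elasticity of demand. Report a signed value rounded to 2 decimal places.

At the given values, q = 123400 − 88.7(600) − 0.643(57700) = 33078.9.
∂q/∂p = −88.7.
E = (-88.7) × (600/33078.9) = -1.6088…

-1.61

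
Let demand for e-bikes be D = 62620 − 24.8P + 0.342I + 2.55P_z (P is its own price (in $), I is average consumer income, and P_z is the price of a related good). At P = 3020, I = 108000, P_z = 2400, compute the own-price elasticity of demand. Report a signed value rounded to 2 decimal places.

-2.43

At the given values, D = 62620 − 24.8(3020) + 0.342(108000) + 2.55(2400) = 30780.
∂D/∂P = −24.8.
E = (-24.8) × (3020/30780) = -2.4332…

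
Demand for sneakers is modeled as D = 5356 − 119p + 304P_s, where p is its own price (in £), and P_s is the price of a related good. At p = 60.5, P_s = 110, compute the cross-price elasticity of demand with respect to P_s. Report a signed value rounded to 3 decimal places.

1.058

At the given values, D = 5356 − 119(60.5) + 304(110) = 31596.5.
∂D/∂P_s = 304.
E = (304) × (110/31596.5) = 1.05834…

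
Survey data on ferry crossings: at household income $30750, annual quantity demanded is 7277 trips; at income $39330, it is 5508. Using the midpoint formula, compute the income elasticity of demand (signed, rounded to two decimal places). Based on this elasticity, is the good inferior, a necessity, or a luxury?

%ΔQ = (5508 − 7277)/[( 7277 + 5508)/2] = -1769/6392.5 = -0.276730…
%ΔIncome = (39330 − 30750)/[( 30750 + 39330)/2] = 8580/35040 = 0.244863…
E_income = (-1769/6392.5) / (8580/35040) = -1.1301…
E_income < 0 ⇒ inferior good.

-1.13; inferior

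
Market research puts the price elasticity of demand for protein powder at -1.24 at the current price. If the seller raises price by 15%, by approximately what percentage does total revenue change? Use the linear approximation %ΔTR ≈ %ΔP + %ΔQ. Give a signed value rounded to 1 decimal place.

-3.6%

%ΔQ ≈ Ed × %ΔP = (-1.24) × (+15%) = -18.6000%
%ΔTR ≈ %ΔP + %ΔQ = (+15%) + (-18.6000%) = -3.6000%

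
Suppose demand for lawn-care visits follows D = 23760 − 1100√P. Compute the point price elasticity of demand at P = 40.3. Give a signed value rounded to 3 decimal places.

-0.208

dD/dP = −1100/(2√P) = -86.6383. At P = 40.3, D = 16776.9.
Ed = (dD/dP)·(P/D) = (-86.6383) × (40.3/16776.9) = -0.20811…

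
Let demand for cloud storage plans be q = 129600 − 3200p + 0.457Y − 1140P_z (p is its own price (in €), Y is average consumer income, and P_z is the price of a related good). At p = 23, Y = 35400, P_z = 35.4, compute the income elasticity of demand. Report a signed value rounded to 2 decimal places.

0.51

At the given values, q = 129600 − 3200(23) + 0.457(35400) − 1140(35.4) = 31821.8.
∂q/∂Y = 0.457.
E = (0.457) × (35400/31821.8) = 0.5083…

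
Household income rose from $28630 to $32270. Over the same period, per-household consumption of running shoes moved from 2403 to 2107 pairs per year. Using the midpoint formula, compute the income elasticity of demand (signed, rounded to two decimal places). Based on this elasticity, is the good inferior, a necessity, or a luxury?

%ΔQ = (2107 − 2403)/[( 2403 + 2107)/2] = -296/2255 = -0.131263…
%ΔIncome = (32270 − 28630)/[( 28630 + 32270)/2] = 3640/30450 = 0.119540…
E_income = (-296/2255) / (3640/30450) = -1.0980…
E_income < 0 ⇒ inferior good.

-1.10; inferior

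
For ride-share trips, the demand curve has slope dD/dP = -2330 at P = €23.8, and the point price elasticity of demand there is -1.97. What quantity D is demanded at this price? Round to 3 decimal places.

28149.239

Ed = (dD/dP)·(P/D) ⇒ D = (dD/dP)·P/Ed = (-2330)·23.8/(-1.97) = 28149.23857…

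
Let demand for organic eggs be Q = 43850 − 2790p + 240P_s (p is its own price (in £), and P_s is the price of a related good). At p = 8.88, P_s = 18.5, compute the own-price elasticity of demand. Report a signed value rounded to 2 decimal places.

At the given values, Q = 43850 − 2790(8.88) + 240(18.5) = 23514.8.
∂Q/∂p = −2790.
E = (-2790) × (8.88/23514.8) = -1.0536…

-1.05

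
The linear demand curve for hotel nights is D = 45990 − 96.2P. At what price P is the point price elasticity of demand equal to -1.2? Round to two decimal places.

Ed = −96.2P/(45990 − 96.2P). Set this equal to -1.2:
96.2P = 1.2·(45990 − 96.2P) ⇒ 96.2P(1 + 1.2) = 1.2·45990
P = 1.2·45990 / (96.2·2.2) = 260.7635…

260.76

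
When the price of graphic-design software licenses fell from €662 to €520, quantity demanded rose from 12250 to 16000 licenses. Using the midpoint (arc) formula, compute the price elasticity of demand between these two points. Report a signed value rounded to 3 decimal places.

-1.105

%ΔQ = (16000 − 12250) / [(12250 + 16000)/2] = 3750/14125 = 0.265486…
%ΔP = (520 − 662) / [(662 + 520)/2] = -142/591 = -0.240270…
Arc Ed = %ΔQ / %ΔP = (3750/14125) / (-142/591) = -1.10494…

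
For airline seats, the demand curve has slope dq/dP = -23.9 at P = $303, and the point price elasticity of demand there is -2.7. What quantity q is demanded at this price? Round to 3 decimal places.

Ed = (dq/dP)·(P/q) ⇒ q = (dq/dP)·P/Ed = (-23.9)·303/(-2.7) = 2682.11111…

2682.111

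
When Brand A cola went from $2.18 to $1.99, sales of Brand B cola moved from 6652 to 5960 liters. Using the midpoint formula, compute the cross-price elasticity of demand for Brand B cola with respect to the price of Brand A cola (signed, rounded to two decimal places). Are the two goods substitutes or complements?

1.20; substitutes

%ΔQ_{Brand B cola} = (5960 − 6652)/avg = -692/6306 = -0.109736…
%ΔP_{Brand A cola} = (1.99 − 2.18)/avg = -0.19/2.085 = -0.091127…
E_cross = (-692/6306) / (-0.19/2.085) = 1.2042…
E_cross > 0 ⇒ the goods are substitutes.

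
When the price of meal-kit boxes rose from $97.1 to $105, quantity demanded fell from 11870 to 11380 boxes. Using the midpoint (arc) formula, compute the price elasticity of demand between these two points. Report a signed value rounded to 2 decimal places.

%ΔQ = (11380 − 11870) / [(11870 + 11380)/2] = -490/11625 = -0.042150…
%ΔP = (105 − 97.1) / [(97.1 + 105)/2] = 7.9/101.05 = 0.078179…
Arc Ed = %ΔQ / %ΔP = (-490/11625) / (7.9/101.05) = -0.5391…

-0.54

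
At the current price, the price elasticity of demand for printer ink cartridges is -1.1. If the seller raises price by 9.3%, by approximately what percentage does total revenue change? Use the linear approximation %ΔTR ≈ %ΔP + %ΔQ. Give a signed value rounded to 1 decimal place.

%ΔQ ≈ Ed × %ΔP = (-1.1) × (+9.3%) = -10.2300%
%ΔTR ≈ %ΔP + %ΔQ = (+9.3%) + (-10.2300%) = -0.9300%

-0.9%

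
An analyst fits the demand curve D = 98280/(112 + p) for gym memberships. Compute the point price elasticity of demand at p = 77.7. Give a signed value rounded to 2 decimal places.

dD/dp = −98280/(112 + p)² = -2.73106. At p = 77.7, D = 518.081.
Ed = (dD/dp)·(p/D) = (-2.73106) × (77.7/518.081) = -0.4095…

-0.41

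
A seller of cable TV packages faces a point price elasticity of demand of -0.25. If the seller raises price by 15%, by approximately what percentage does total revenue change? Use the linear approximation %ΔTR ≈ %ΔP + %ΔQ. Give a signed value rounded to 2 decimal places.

%ΔQ ≈ Ed × %ΔP = (-0.25) × (+15%) = -3.7500%
%ΔTR ≈ %ΔP + %ΔQ = (+15%) + (-3.7500%) = +11.2500%

+11.25%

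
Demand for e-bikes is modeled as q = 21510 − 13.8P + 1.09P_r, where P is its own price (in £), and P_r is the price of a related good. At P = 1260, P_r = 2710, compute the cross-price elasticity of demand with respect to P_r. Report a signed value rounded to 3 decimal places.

At the given values, q = 21510 − 13.8(1260) + 1.09(2710) = 7075.9.
∂q/∂P_r = 1.09.
E = (1.09) × (2710/7075.9) = 0.41745…

0.417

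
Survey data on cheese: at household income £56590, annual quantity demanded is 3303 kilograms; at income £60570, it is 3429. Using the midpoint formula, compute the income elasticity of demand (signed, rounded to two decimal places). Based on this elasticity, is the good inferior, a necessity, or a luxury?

0.55; necessity

%ΔQ = (3429 − 3303)/[( 3303 + 3429)/2] = 126/3366 = 0.037433…
%ΔIncome = (60570 − 56590)/[( 56590 + 60570)/2] = 3980/58580 = 0.067941…
E_income = (126/3366) / (3980/58580) = 0.5509…
0 < E_income < 1 ⇒ normal good, necessity.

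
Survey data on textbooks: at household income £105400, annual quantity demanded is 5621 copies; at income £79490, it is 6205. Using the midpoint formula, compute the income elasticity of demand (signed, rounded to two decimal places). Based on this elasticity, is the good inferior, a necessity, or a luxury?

%ΔQ = (6205 − 5621)/[( 5621 + 6205)/2] = 584/5913 = 0.098765…
%ΔIncome = (79490 − 105400)/[( 105400 + 79490)/2] = -25910/92445 = -0.280274…
E_income = (584/5913) / (-25910/92445) = -0.3523…
E_income < 0 ⇒ inferior good.

-0.35; inferior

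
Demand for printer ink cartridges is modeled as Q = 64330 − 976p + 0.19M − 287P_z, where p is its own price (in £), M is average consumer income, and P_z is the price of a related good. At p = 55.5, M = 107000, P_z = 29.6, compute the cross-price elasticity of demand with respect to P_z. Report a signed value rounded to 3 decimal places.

-0.386

At the given values, Q = 64330 − 976(55.5) + 0.19(107000) − 287(29.6) = 21996.8.
∂Q/∂P_z = -287.
E = (-287) × (29.6/21996.8) = -0.38620…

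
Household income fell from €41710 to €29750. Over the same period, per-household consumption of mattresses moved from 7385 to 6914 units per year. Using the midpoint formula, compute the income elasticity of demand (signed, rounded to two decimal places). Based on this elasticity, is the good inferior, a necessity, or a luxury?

%ΔQ = (6914 − 7385)/[( 7385 + 6914)/2] = -471/7149.5 = -0.065878…
%ΔIncome = (29750 − 41710)/[( 41710 + 29750)/2] = -11960/35730 = -0.334732…
E_income = (-471/7149.5) / (-11960/35730) = 0.1968…
0 < E_income < 1 ⇒ normal good, necessity.

0.20; necessity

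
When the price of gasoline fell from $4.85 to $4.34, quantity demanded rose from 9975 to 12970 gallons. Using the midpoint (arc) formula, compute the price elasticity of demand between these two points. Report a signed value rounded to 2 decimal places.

-2.35

%ΔQ = (12970 − 9975) / [(9975 + 12970)/2] = 2995/11472.5 = 0.261059…
%ΔP = (4.34 − 4.85) / [(4.85 + 4.34)/2] = -0.51/4.595 = -0.110990…
Arc Ed = %ΔQ / %ΔP = (2995/11472.5) / (-0.51/4.595) = -2.3520…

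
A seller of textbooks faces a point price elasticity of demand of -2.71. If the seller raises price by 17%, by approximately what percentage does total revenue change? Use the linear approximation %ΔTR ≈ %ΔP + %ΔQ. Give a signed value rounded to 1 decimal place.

-29.1%

%ΔQ ≈ Ed × %ΔP = (-2.71) × (+17%) = -46.0700%
%ΔTR ≈ %ΔP + %ΔQ = (+17%) + (-46.0700%) = -29.0700%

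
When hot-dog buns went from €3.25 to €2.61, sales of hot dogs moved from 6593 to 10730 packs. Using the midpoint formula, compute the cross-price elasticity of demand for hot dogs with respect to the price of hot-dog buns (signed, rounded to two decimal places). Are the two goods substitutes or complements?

%ΔQ_{hot dogs} = (10730 − 6593)/avg = 4137/8661.5 = 0.477630…
%ΔP_{hot-dog buns} = (2.61 − 3.25)/avg = -0.64/2.93 = -0.218430…
E_cross = (4137/8661.5) / (-0.64/2.93) = -2.1866…
E_cross < 0 ⇒ the goods are complements.

-2.19; complements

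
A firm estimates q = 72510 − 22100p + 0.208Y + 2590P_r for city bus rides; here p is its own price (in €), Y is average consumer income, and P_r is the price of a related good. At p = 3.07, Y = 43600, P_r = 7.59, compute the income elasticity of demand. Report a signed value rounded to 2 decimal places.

At the given values, q = 72510 − 22100(3.07) + 0.208(43600) + 2590(7.59) = 33389.9.
∂q/∂Y = 0.208.
E = (0.208) × (43600/33389.9) = 0.2716…

0.27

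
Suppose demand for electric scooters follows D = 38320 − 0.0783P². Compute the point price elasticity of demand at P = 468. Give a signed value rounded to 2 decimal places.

dD/dP = −2·0.0783·P = -73.2888. At P = 468, D = 21170.4208.
Ed = (dD/dP)·(P/D) = (-73.2888) × (468/21170.4208) = -1.6201…

-1.62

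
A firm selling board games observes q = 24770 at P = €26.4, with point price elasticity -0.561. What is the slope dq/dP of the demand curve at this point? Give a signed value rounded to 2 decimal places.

Ed = (dq/dP)·(P/q) ⇒ dq/dP = Ed·q/P = (-0.561)·24770/26.4 = -526.3625

-526.36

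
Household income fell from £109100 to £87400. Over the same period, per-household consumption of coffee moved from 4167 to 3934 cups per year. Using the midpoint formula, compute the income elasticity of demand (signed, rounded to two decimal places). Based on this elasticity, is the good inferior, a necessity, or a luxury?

%ΔQ = (3934 − 4167)/[( 4167 + 3934)/2] = -233/4050.5 = -0.057523…
%ΔIncome = (87400 − 109100)/[( 109100 + 87400)/2] = -21700/98250 = -0.220865…
E_income = (-233/4050.5) / (-21700/98250) = 0.2604…
0 < E_income < 1 ⇒ normal good, necessity.

0.26; necessity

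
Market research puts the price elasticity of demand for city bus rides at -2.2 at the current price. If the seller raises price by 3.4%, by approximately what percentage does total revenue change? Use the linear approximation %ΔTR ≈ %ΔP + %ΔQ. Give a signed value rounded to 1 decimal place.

%ΔQ ≈ Ed × %ΔP = (-2.2) × (+3.4%) = -7.4800%
%ΔTR ≈ %ΔP + %ΔQ = (+3.4%) + (-7.4800%) = -4.0800%

-4.1%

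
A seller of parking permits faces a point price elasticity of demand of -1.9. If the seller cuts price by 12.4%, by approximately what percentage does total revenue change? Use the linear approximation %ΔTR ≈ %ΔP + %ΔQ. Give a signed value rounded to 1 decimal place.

+11.2%

%ΔQ ≈ Ed × %ΔP = (-1.9) × (-12.4%) = +23.5600%
%ΔTR ≈ %ΔP + %ΔQ = (-12.4%) + (+23.5600%) = +11.1600%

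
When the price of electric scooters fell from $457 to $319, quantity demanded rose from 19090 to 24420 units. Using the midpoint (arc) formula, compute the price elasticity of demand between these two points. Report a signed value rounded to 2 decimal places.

-0.69

%ΔQ = (24420 − 19090) / [(19090 + 24420)/2] = 5330/21755 = 0.245001…
%ΔP = (319 − 457) / [(457 + 319)/2] = -138/388 = -0.355670…
Arc Ed = %ΔQ / %ΔP = (5330/21755) / (-138/388) = -0.6888…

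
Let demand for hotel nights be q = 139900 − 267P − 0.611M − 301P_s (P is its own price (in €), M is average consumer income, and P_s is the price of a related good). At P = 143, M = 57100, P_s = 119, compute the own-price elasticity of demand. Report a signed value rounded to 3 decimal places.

-1.231

At the given values, q = 139900 − 267(143) − 0.611(57100) − 301(119) = 31011.9.
∂q/∂P = −267.
E = (-267) × (143/31011.9) = -1.23117…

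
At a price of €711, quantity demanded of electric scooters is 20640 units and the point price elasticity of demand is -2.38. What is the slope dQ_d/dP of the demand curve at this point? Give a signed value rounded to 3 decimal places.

Ed = (dQ_d/dP)·(P/Q_d) ⇒ dQ_d/dP = Ed·Q_d/P = (-2.38)·20640/711 = -69.09029…

-69.090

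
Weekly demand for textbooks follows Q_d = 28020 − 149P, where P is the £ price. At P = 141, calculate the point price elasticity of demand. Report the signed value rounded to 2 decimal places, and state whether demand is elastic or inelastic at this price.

dQ_d/dP = −149. At P = 141, Q_d = 28020 − 149(141) = 7011.
Ed = (dQ_d/dP)·(P/Q_d) = −149 × (141/7011) = -2.9965…
|Ed| = 3.00 > 1, so demand is elastic.

-3.00; elastic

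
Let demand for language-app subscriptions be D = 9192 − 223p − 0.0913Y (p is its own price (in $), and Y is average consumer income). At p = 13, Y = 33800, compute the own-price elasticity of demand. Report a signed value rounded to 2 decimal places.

At the given values, D = 9192 − 223(13) − 0.0913(33800) = 3207.06.
∂D/∂p = −223.
E = (-223) × (13/3207.06) = -0.9039…

-0.90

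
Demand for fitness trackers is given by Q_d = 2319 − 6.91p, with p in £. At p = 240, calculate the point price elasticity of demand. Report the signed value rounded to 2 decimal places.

-2.51

dQ_d/dp = −6.91. At p = 240, Q_d = 2319 − 6.91(240) = 660.6.
Ed = (dQ_d/dp)·(p/Q_d) = −6.91 × (240/660.6) = -2.5104…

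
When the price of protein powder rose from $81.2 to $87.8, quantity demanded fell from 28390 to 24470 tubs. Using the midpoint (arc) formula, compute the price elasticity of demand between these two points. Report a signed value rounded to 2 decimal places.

-1.90

%ΔQ = (24470 − 28390) / [(28390 + 24470)/2] = -3920/26430 = -0.148316…
%ΔP = (87.8 − 81.2) / [(81.2 + 87.8)/2] = 6.6/84.5 = 0.078106…
Arc Ed = %ΔQ / %ΔP = (-3920/26430) / (6.6/84.5) = -1.8988…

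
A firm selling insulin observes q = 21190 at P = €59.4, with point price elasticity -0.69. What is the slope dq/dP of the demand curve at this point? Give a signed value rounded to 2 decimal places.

-246.15

Ed = (dq/dP)·(P/q) ⇒ dq/dP = Ed·q/P = (-0.69)·21190/59.4 = -246.1464…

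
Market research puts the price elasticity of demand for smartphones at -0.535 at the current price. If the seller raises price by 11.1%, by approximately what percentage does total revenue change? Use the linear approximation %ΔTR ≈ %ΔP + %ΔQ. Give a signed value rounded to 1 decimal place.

%ΔQ ≈ Ed × %ΔP = (-0.535) × (+11.1%) = -5.9385%
%ΔTR ≈ %ΔP + %ΔQ = (+11.1%) + (-5.9385%) = +5.1615%

+5.2%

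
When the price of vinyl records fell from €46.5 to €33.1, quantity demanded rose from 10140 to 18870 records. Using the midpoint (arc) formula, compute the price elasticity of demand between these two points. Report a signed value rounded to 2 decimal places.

%ΔQ = (18870 − 10140) / [(10140 + 18870)/2] = 8730/14505 = 0.601861…
%ΔP = (33.1 − 46.5) / [(46.5 + 33.1)/2] = -13.4/39.8 = -0.336683…
Arc Ed = %ΔQ / %ΔP = (8730/14505) / (-13.4/39.8) = -1.7876…

-1.79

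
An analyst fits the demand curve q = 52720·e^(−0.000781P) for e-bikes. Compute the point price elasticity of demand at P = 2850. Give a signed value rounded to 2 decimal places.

-2.23

dq/dP = −0.000781·q = -4.44582. At P = 2850, q = 5692.47.
Ed = (dq/dP)·(P/q) = (-4.44582) × (2850/5692.47) = -2.2258…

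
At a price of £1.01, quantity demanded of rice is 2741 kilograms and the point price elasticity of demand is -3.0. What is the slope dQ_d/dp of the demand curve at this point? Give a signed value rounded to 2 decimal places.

Ed = (dQ_d/dp)·(p/Q_d) ⇒ dQ_d/dp = Ed·Q_d/p = (-3.0)·2741/1.01 = -8141.5841…

-8141.58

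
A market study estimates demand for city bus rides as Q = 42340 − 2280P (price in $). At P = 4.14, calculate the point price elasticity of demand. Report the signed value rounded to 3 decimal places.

dQ/dP = −2280. At P = 4.14, Q = 42340 − 2280(4.14) = 32900.8.
Ed = (dQ/dP)·(P/Q) = −2280 × (4.14/32900.8) = -0.28689…

-0.287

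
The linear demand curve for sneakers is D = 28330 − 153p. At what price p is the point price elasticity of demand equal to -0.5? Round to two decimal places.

61.72

Ed = −153p/(28330 − 153p). Set this equal to -0.5:
153p = 0.5·(28330 − 153p) ⇒ 153p(1 + 0.5) = 0.5·28330
p = 0.5·28330 / (153·1.5) = 61.7211…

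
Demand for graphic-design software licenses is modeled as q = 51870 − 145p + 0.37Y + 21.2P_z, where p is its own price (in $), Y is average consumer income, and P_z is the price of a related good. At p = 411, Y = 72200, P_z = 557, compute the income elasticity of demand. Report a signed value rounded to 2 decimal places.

0.87

At the given values, q = 51870 − 145(411) + 0.37(72200) + 21.2(557) = 30797.4.
∂q/∂Y = 0.37.
E = (0.37) × (72200/30797.4) = 0.8674…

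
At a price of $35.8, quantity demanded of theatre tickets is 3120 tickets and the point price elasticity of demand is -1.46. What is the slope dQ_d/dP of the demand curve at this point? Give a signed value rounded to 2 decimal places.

Ed = (dQ_d/dP)·(P/Q_d) ⇒ dQ_d/dP = Ed·Q_d/P = (-1.46)·3120/35.8 = -127.2402…

-127.24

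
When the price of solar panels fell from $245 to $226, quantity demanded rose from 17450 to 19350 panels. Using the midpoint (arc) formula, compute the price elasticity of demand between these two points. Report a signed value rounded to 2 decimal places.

%ΔQ = (19350 − 17450) / [(17450 + 19350)/2] = 1900/18400 = 0.103260…
%ΔP = (226 − 245) / [(245 + 226)/2] = -19/235.5 = -0.080679…
Arc Ed = %ΔQ / %ΔP = (1900/18400) / (-19/235.5) = -1.2798…

-1.28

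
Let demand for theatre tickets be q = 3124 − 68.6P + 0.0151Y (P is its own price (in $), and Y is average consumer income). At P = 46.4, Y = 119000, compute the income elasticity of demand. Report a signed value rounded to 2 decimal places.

1.03

At the given values, q = 3124 − 68.6(46.4) + 0.0151(119000) = 1737.86.
∂q/∂Y = 0.0151.
E = (0.0151) × (119000/1737.86) = 1.0339…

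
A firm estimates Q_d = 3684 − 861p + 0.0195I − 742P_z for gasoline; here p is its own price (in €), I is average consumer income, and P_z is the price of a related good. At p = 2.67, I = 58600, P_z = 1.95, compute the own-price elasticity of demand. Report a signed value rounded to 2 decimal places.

At the given values, Q_d = 3684 − 861(2.67) + 0.0195(58600) − 742(1.95) = 1080.93.
∂Q_d/∂p = −861.
E = (-861) × (2.67/1080.93) = -2.1267…

-2.13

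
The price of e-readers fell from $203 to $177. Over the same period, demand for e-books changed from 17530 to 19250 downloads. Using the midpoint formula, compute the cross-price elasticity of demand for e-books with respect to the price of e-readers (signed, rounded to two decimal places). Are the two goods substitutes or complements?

-0.68; complements

%ΔQ_{e-books} = (19250 − 17530)/avg = 1720/18390 = 0.093529…
%ΔP_{e-readers} = (177 − 203)/avg = -26/190 = -0.136842…
E_cross = (1720/18390) / (-26/190) = -0.6834…
E_cross < 0 ⇒ the goods are complements.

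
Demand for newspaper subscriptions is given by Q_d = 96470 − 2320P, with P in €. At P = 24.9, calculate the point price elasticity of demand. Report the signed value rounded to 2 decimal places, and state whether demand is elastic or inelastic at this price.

-1.49; elastic

dQ_d/dP = −2320. At P = 24.9, Q_d = 96470 − 2320(24.9) = 38702.
Ed = (dQ_d/dP)·(P/Q_d) = −2320 × (24.9/38702) = -1.4926…
|Ed| = 1.49 > 1, so demand is elastic.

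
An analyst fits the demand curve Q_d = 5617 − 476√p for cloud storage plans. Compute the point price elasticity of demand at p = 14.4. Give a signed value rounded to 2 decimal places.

dQ_d/dp = −476/(2√p) = -62.7185. At p = 14.4, Q_d = 3810.71.
Ed = (dQ_d/dp)·(p/Q_d) = (-62.7185) × (14.4/3810.71) = -0.2370…

-0.24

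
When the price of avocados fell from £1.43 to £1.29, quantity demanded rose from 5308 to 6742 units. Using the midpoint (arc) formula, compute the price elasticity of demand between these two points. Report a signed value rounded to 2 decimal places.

-2.31

%ΔQ = (6742 − 5308) / [(5308 + 6742)/2] = 1434/6025 = 0.238008…
%ΔP = (1.29 − 1.43) / [(1.43 + 1.29)/2] = -0.14/1.36 = -0.102941…
Arc Ed = %ΔQ / %ΔP = (1434/6025) / (-0.14/1.36) = -2.3120…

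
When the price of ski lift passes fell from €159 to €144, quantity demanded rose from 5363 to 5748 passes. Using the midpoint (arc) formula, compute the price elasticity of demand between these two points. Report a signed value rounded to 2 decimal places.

-0.70

%ΔQ = (5748 − 5363) / [(5363 + 5748)/2] = 385/5555.5 = 0.069300…
%ΔP = (144 − 159) / [(159 + 144)/2] = -15/151.5 = -0.099009…
Arc Ed = %ΔQ / %ΔP = (385/5555.5) / (-15/151.5) = -0.6999…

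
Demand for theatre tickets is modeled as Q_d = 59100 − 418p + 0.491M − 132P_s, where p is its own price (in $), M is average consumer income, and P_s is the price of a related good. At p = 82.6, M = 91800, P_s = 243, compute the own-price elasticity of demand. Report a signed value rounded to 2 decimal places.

-0.92

At the given values, Q_d = 59100 − 418(82.6) + 0.491(91800) − 132(243) = 37571.
∂Q_d/∂p = −418.
E = (-418) × (82.6/37571) = -0.9189…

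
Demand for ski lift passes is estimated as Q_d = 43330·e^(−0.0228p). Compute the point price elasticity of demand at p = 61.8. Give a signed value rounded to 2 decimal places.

dQ_d/dp = −0.0228·Q_d = -241.427. At p = 61.8, Q_d = 10588.9.
Ed = (dQ_d/dp)·(p/Q_d) = (-241.427) × (61.8/10588.9) = -1.4090…

-1.41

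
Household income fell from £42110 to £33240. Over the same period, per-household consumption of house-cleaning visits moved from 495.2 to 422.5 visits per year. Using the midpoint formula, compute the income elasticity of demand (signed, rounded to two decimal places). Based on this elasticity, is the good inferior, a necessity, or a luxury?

0.67; necessity

%ΔQ = (422.5 − 495.2)/[( 495.2 + 422.5)/2] = -72.7/458.85 = -0.158439…
%ΔIncome = (33240 − 42110)/[( 42110 + 33240)/2] = -8870/37675 = -0.235434…
E_income = (-72.7/458.85) / (-8870/37675) = 0.6729…
0 < E_income < 1 ⇒ normal good, necessity.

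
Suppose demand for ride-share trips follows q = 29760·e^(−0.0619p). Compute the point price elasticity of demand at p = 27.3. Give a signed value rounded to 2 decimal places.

-1.69

dq/dp = −0.0619·q = -339.956. At p = 27.3, q = 5492.01.
Ed = (dq/dp)·(p/q) = (-339.956) × (27.3/5492.01) = -1.6898…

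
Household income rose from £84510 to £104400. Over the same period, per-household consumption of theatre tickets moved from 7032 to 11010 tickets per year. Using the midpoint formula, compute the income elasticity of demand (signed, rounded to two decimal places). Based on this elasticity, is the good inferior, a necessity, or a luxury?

%ΔQ = (11010 − 7032)/[( 7032 + 11010)/2] = 3978/9021 = 0.440971…
%ΔIncome = (104400 − 84510)/[( 84510 + 104400)/2] = 19890/94455 = 0.210576…
E_income = (3978/9021) / (19890/94455) = 2.0941…
E_income > 1 ⇒ normal good, luxury.

2.09; luxury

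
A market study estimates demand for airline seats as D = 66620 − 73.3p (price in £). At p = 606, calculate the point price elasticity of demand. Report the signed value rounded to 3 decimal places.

-2.001

dD/dp = −73.3. At p = 606, D = 66620 − 73.3(606) = 22200.2.
Ed = (dD/dp)·(p/D) = −73.3 × (606/22200.2) = -2.00087…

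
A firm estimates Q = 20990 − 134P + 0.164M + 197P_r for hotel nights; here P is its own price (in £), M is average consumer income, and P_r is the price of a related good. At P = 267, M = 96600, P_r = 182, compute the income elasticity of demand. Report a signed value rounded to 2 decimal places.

At the given values, Q = 20990 − 134(267) + 0.164(96600) + 197(182) = 36908.4.
∂Q/∂M = 0.164.
E = (0.164) × (96600/36908.4) = 0.4292…

0.43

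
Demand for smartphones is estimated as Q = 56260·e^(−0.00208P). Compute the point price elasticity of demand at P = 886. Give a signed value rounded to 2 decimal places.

-1.84

dQ/dP = −0.00208·Q = -18.5315. At P = 886, Q = 8909.37.
Ed = (dQ/dP)·(P/Q) = (-18.5315) × (886/8909.37) = -1.8428…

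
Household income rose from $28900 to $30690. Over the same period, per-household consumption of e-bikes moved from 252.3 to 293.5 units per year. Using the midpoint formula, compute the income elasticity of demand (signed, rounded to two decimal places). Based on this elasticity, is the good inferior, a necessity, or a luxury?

%ΔQ = (293.5 − 252.3)/[( 252.3 + 293.5)/2] = 41.2/272.9 = 0.150971…
%ΔIncome = (30690 − 28900)/[( 28900 + 30690)/2] = 1790/29795 = 0.060077…
E_income = (41.2/272.9) / (1790/29795) = 2.5129…
E_income > 1 ⇒ normal good, luxury.

2.51; luxury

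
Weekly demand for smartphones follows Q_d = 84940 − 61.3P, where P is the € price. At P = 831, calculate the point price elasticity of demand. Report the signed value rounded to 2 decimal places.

dQ_d/dP = −61.3. At P = 831, Q_d = 84940 − 61.3(831) = 33999.7.
Ed = (dQ_d/dP)·(P/Q_d) = −61.3 × (831/33999.7) = -1.4982…

-1.50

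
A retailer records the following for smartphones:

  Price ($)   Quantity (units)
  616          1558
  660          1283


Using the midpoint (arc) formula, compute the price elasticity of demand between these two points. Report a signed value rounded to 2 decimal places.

-2.81

%ΔQ = (1283 − 1558) / [(1558 + 1283)/2] = -275/1420.5 = -0.193593…
%ΔP = (660 − 616) / [(616 + 660)/2] = 44/638 = 0.068965…
Arc Ed = %ΔQ / %ΔP = (-275/1420.5) / (44/638) = -2.8071…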